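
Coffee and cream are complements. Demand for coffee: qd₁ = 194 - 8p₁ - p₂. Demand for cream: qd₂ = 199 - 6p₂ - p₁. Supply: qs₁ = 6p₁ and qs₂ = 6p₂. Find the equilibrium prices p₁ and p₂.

Market 1: 194 - 8p₁ - p₂ = 6p₁ → 14p₁ + p₂ = 194.
Market 2: 12p₂ + p₁ = 199.
Eliminating p₂: 12×(1) − 1×(2) gives 167p₁ = 2129, so p₁ = 2129/167.
Back-substitute into (2): p₂ = (199 − 1×2129/167) / 12 = 2592/167.

p₁ = 2129/167, p₂ = 2592/167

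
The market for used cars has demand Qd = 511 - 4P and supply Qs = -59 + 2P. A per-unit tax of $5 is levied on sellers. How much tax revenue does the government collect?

Pre-tax equilibrium: P* = 95, Q* = 131.
Tax on sellers shifts supply to Qs = -59 + 2(P − 5) = -69 + 2P.
511 - 4P = -69 + 2P gives buyer price Pb = 290/3; sellers receive Ps = 290/3 − 5 = 275/3.
New quantity: Q = 511 − 4(290/3) = 373/3.
Revenue = 5 × 373/3 = 1865/3.

Tax revenue = 1865/3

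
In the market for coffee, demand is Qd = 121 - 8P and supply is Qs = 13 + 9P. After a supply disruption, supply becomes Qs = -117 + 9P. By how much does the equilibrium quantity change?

ΔQ = -1040/17

Original equilibrium: P* = 108/17, Q* = 1193/17.
New equilibrium: 121 - 8P = -117 + 9P, so 238 = 17P and P' = 14; Q' = 121 − 8(14) = 9.
Change in quantity: 9 − 1193/17 = -1040/17.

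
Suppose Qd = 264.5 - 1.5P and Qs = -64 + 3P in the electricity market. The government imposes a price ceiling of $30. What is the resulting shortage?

Shortage = 193.5

Equilibrium price would be P* = 73, so the ceiling at 30 binds.
At P = 30: Qd = 264.5 − 1.5(30) = 219.5, Qs = -64 + 3(30) = 26.
Shortage = 219.5 − 26 = 193.5.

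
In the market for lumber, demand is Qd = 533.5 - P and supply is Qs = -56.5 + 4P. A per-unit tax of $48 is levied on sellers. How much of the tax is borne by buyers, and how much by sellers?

Buyers bear $38.4, sellers bear $9.6

Pre-tax equilibrium: P* = 118, Q* = 415.5.
Tax on sellers shifts supply to Qs = -56.5 + 4(P − 48) = -248.5 + 4P.
533.5 - P = -248.5 + 4P gives buyer price Pb = 156.4; sellers receive Ps = 156.4 − 48 = 108.4.
New quantity: Q = 533.5 − 1(156.4) = 377.1.
Buyer burden = 156.4 − 118 = 38.4; seller burden = 118 − 108.4 = 9.6.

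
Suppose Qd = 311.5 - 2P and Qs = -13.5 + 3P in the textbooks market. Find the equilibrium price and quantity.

Set Qd = Qs: 311.5 - 2P = -13.5 + 3P.
325 = 5P, so P* = 65.
Q* = 311.5 − 2(65) = 181.5.

P* = 65, Q* = 181.5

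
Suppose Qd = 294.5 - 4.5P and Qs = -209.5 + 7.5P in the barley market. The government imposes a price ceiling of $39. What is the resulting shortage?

Equilibrium price would be P* = 42, so the ceiling at 39 binds.
At P = 39: Qd = 294.5 − 4.5(39) = 119, Qs = -209.5 + 7.5(39) = 83.
Shortage = 119 − 83 = 36.

Shortage = 36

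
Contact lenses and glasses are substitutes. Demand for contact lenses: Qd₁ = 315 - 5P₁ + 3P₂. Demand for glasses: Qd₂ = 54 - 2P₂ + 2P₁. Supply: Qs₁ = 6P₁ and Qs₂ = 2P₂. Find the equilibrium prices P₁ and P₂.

P₁ = 711/19, P₂ = 612/19

Market 1: 315 - 5P₁ + 3P₂ = 6P₁ → 11P₁ - 3P₂ = 315.
Market 2: 4P₂ - 2P₁ = 54.
Eliminating P₂: 4×(1) + 3×(2) gives 38P₁ = 1422, so P₁ = 711/19.
Back-substitute into (2): P₂ = (54 + 2×711/19) / 4 = 612/19.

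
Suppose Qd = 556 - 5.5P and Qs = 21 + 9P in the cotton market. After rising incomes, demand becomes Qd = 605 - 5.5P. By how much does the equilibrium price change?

ΔP = 98/29

Original equilibrium: P* = 1070/29, Q* = 10239/29.
New equilibrium: 605 - 5.5P = 21 + 9P, so 584 = 14.5P and P' = 1168/29; Q' = 605 − 5.5(1168/29) = 11121/29.
Change in price: 1168/29 − 1070/29 = 98/29.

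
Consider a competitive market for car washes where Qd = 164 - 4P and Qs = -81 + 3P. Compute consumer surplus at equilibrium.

Consumer surplus = 72

Equilibrium: 164 - 4P = -81 + 3P gives P* = 35, Q* = 24.
Demand choke price (Qd = 0): P = 41.
CS = ½(41 − 35)(24) = 72.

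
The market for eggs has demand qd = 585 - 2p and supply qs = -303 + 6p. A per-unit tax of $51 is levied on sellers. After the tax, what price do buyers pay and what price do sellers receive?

Buyers pay $149.25, sellers receive $98.25

Pre-tax equilibrium: p* = 111, q* = 363.
Tax on sellers shifts supply to qs = -303 + 6(p − 51) = -609 + 6p.
585 - 2p = -609 + 6p gives buyer price pb = 149.25; sellers receive ps = 149.25 − 51 = 98.25.
New quantity: q = 585 − 2(149.25) = 286.5.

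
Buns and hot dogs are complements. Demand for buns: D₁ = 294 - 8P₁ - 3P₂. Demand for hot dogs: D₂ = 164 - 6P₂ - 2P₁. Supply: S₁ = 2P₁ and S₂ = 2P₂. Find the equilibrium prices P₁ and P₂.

Market 1: 294 - 8P₁ - 3P₂ = 2P₁ → 10P₁ + 3P₂ = 294.
Market 2: 8P₂ + 2P₁ = 164.
Eliminating P₂: 8×(1) − 3×(2) gives 74P₁ = 1860, so P₁ = 930/37.
Back-substitute into (2): P₂ = (164 − 2×930/37) / 8 = 526/37.

P₁ = 930/37, P₂ = 526/37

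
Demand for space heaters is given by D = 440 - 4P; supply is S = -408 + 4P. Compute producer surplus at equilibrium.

Equilibrium: 440 - 4P = -408 + 4P gives P* = 106, Q* = 16.
Supply starts at P = 102 (where S = 0).
PS = ½(106 − 102)(16) = 32.

Producer surplus = 32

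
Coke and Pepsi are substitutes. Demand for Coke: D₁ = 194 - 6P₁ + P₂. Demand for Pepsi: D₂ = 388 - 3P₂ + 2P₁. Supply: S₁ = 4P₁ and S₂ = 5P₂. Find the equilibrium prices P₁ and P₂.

Market 1: 194 - 6P₁ + P₂ = 4P₁ → 10P₁ - P₂ = 194.
Market 2: 8P₂ - 2P₁ = 388.
Eliminating P₂: 8×(1) + 1×(2) gives 78P₁ = 1940, so P₁ = 970/39.
Back-substitute into (2): P₂ = (388 + 2×970/39) / 8 = 2134/39.

P₁ = 970/39, P₂ = 2134/39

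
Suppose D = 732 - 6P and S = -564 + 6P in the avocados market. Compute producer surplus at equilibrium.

Equilibrium: 732 - 6P = -564 + 6P gives P* = 108, Q* = 84.
Supply starts at P = 94 (where S = 0).
PS = ½(108 − 94)(84) = 588.

Producer surplus = 588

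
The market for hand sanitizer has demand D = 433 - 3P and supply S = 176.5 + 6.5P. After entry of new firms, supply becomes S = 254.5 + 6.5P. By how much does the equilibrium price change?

Original equilibrium: P* = 27, Q* = 352.
New equilibrium: 433 - 3P = 254.5 + 6.5P, so 178.5 = 9.5P and P' = 357/19; Q' = 433 − 3(357/19) = 7156/19.
Change in price: 357/19 − 27 = -156/19.

ΔP = -156/19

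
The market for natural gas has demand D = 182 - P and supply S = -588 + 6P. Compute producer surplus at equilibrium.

Equilibrium: 182 - P = -588 + 6P gives P* = 110, Q* = 72.
Supply starts at P = 98 (where S = 0).
PS = ½(110 − 98)(72) = 432.

Producer surplus = 432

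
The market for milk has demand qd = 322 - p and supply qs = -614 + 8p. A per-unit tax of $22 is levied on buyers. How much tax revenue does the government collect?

Tax revenue = 39292/9

Pre-tax equilibrium: p* = 104, q* = 218.
Tax on buyers shifts demand to qd = 322 − 1(p + 22) = 300 - p.
300 - p = -614 + 8p gives seller price ps = 914/9; buyers pay pb = 914/9 + 22 = 1112/9.
New quantity: q = 322 − 1(1112/9) = 1786/9.
Revenue = 22 × 1786/9 = 39292/9.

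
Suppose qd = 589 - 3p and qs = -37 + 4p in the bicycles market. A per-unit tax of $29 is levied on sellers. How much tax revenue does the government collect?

Tax revenue = 7859

Pre-tax equilibrium: p* = 626/7, q* = 2245/7.
Tax on sellers shifts supply to qs = -37 + 4(p − 29) = -153 + 4p.
589 - 3p = -153 + 4p gives buyer price pb = 106; sellers receive ps = 106 − 29 = 77.
New quantity: q = 589 − 3(106) = 271.
Revenue = 29 × 271 = 7859.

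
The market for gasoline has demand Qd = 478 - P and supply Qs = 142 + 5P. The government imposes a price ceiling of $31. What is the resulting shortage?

Equilibrium price would be P* = 56, so the ceiling at 31 binds.
At P = 31: Qd = 478 − 1(31) = 447, Qs = 142 + 5(31) = 297.
Shortage = 447 − 297 = 150.

Shortage = 150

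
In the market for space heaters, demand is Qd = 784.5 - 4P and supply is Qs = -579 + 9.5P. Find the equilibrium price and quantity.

Set Qd = Qs: 784.5 - 4P = -579 + 9.5P.
1363.5 = 13.5P, so P* = 101.
Q* = 784.5 − 4(101) = 380.5.

P* = 101, Q* = 380.5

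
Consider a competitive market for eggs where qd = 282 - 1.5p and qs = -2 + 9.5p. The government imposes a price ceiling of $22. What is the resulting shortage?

Shortage = 42

Equilibrium price would be p* = 284/11, so the ceiling at 22 binds.
At p = 22: qd = 282 − 1.5(22) = 249, qs = -2 + 9.5(22) = 207.
Shortage = 249 − 207 = 42.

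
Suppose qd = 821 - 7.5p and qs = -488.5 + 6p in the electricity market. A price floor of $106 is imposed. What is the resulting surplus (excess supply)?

Surplus = 121.5

Equilibrium price would be p* = 97, so the floor at 106 binds.
At p = 106: qd = 26, qs = 147.5.
Surplus = 147.5 − 26 = 121.5.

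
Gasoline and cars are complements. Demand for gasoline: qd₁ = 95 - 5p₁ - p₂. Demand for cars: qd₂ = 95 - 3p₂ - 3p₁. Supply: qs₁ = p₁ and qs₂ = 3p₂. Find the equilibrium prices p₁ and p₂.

Market 1: 95 - 5p₁ - p₂ = p₁ → 6p₁ + p₂ = 95.
Market 2: 6p₂ + 3p₁ = 95.
Eliminating p₂: 6×(1) − 1×(2) gives 33p₁ = 475, so p₁ = 475/33.
Back-substitute into (2): p₂ = (95 − 3×475/33) / 6 = 95/11.

p₁ = 475/33, p₂ = 95/11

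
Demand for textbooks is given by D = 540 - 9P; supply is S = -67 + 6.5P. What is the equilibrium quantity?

Set D = S: 540 - 9P = -67 + 6.5P.
607 = 15.5P, so P* = 1214/31.
Q* = 540 − 9(1214/31) = 5814/31.

Q* = 5814/31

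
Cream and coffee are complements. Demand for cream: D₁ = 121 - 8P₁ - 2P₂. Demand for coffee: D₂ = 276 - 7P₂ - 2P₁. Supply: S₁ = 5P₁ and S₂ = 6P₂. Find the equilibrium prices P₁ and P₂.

Market 1: 121 - 8P₁ - 2P₂ = 5P₁ → 13P₁ + 2P₂ = 121.
Market 2: 13P₂ + 2P₁ = 276.
Eliminating P₂: 13×(1) − 2×(2) gives 165P₁ = 1021, so P₁ = 1021/165.
Back-substitute into (2): P₂ = (276 − 2×1021/165) / 13 = 3346/165.

P₁ = 1021/165, P₂ = 3346/165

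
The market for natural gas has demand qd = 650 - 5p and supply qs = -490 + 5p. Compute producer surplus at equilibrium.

Producer surplus = 640

Equilibrium: 650 - 5p = -490 + 5p gives p* = 114, q* = 80.
Supply starts at p = 98 (where qs = 0).
PS = ½(114 − 98)(80) = 640.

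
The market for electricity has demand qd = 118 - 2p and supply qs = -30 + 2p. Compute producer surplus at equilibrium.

Equilibrium: 118 - 2p = -30 + 2p gives p* = 37, q* = 44.
Supply starts at p = 15 (where qs = 0).
PS = ½(37 − 15)(44) = 484.

Producer surplus = 484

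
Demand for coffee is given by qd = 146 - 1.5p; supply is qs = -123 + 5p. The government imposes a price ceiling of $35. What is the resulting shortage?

Shortage = 41.5

Equilibrium price would be p* = 538/13, so the ceiling at 35 binds.
At p = 35: qd = 146 − 1.5(35) = 93.5, qs = -123 + 5(35) = 52.
Shortage = 93.5 − 52 = 41.5.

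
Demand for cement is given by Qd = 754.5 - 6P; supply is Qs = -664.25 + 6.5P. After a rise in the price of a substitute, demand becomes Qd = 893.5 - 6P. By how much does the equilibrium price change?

Original equilibrium: P* = 113.5, Q* = 73.5.
New equilibrium: 893.5 - 6P = -664.25 + 6.5P, so 1557.75 = 12.5P and P' = 124.62; Q' = 893.5 − 6(124.62) = 145.78.
Change in price: 124.62 − 113.5 = 11.12.

ΔP = 11.12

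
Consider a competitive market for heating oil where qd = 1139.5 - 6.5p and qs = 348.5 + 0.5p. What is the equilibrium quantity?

Set qd = qs: 1139.5 - 6.5p = 348.5 + 0.5p.
791 = 7p, so p* = 113.
q* = 1139.5 − 6.5(113) = 405.

q* = 405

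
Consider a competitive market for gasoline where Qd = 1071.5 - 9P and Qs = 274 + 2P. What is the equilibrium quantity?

Q* = 419

Set Qd = Qs: 1071.5 - 9P = 274 + 2P.
797.5 = 11P, so P* = 72.5.
Q* = 1071.5 − 9(72.5) = 419.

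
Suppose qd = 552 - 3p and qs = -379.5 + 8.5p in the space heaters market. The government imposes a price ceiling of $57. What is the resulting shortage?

Shortage = 276

Equilibrium price would be p* = 81, so the ceiling at 57 binds.
At p = 57: qd = 552 − 3(57) = 381, qs = -379.5 + 8.5(57) = 105.
Shortage = 381 − 105 = 276.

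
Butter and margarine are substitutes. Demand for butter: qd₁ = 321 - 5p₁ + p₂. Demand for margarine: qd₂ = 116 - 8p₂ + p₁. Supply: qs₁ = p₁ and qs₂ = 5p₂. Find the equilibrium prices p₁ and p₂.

Market 1: 321 - 5p₁ + p₂ = p₁ → 6p₁ - p₂ = 321.
Market 2: 13p₂ - p₁ = 116.
Eliminating p₂: 13×(1) + 1×(2) gives 77p₁ = 4289, so p₁ = 4289/77.
Back-substitute into (2): p₂ = (116 + 1×4289/77) / 13 = 1017/77.

p₁ = 4289/77, p₂ = 1017/77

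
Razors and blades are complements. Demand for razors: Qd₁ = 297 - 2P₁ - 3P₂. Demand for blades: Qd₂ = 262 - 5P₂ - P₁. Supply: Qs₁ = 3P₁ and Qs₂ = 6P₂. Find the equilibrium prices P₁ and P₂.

P₁ = 2481/52, P₂ = 1013/52

Market 1: 297 - 2P₁ - 3P₂ = 3P₁ → 5P₁ + 3P₂ = 297.
Market 2: 11P₂ + P₁ = 262.
Eliminating P₂: 11×(1) − 3×(2) gives 52P₁ = 2481, so P₁ = 2481/52.
Back-substitute into (2): P₂ = (262 − 1×2481/52) / 11 = 1013/52.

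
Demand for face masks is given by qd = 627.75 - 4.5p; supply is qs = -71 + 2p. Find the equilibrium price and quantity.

p* = 107.5, q* = 144

Set qd = qs: 627.75 - 4.5p = -71 + 2p.
698.75 = 6.5p, so p* = 107.5.
q* = 627.75 − 4.5(107.5) = 144.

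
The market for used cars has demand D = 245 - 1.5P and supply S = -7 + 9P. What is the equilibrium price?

Set D = S: 245 - 1.5P = -7 + 9P.
252 = 10.5P, so P* = 24.
Q* = 245 − 1.5(24) = 209.

P* = 24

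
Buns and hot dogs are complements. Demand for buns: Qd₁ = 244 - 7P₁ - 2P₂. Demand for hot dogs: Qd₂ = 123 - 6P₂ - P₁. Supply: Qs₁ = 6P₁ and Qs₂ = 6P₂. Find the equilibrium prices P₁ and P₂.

P₁ = 1341/77, P₂ = 1355/154

Market 1: 244 - 7P₁ - 2P₂ = 6P₁ → 13P₁ + 2P₂ = 244.
Market 2: 12P₂ + P₁ = 123.
Eliminating P₂: 12×(1) − 2×(2) gives 154P₁ = 2682, so P₁ = 1341/77.
Back-substitute into (2): P₂ = (123 − 1×1341/77) / 12 = 1355/154.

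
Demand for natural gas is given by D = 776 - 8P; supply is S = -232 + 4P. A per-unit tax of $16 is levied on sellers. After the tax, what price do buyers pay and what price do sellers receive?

Buyers pay 268/3, sellers receive 220/3

Pre-tax equilibrium: P* = 84, Q* = 104.
Tax on sellers shifts supply to S = -232 + 4(P − 16) = -296 + 4P.
776 - 8P = -296 + 4P gives buyer price Pb = 268/3; sellers receive Ps = 268/3 − 16 = 220/3.
New quantity: Q = 776 − 8(268/3) = 184/3.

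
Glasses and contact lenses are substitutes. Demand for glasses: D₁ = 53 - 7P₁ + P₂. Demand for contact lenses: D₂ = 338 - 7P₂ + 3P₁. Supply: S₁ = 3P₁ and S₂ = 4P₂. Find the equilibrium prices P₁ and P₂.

P₁ = 921/107, P₂ = 3539/107

Market 1: 53 - 7P₁ + P₂ = 3P₁ → 10P₁ - P₂ = 53.
Market 2: 11P₂ - 3P₁ = 338.
Eliminating P₂: 11×(1) + 1×(2) gives 107P₁ = 921, so P₁ = 921/107.
Back-substitute into (2): P₂ = (338 + 3×921/107) / 11 = 3539/107.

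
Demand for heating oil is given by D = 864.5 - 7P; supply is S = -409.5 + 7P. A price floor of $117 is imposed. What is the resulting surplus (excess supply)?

Equilibrium price would be P* = 91, so the floor at 117 binds.
At P = 117: D = 45.5, S = 409.5.
Surplus = 409.5 − 45.5 = 364.

Surplus = 364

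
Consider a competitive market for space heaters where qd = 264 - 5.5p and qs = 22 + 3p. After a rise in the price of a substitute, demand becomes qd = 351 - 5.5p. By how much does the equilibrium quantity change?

Original equilibrium: p* = 484/17, q* = 1826/17.
New equilibrium: 351 - 5.5p = 22 + 3p, so 329 = 8.5p and p' = 658/17; q' = 351 − 5.5(658/17) = 2348/17.
Change in quantity: 2348/17 − 1826/17 = 522/17.

Δq = 522/17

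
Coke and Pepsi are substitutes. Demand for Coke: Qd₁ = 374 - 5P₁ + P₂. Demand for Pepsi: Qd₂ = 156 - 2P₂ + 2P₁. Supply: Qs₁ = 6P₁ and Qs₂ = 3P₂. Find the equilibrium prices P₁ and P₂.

P₁ = 2026/53, P₂ = 2464/53

Market 1: 374 - 5P₁ + P₂ = 6P₁ → 11P₁ - P₂ = 374.
Market 2: 5P₂ - 2P₁ = 156.
Eliminating P₂: 5×(1) + 1×(2) gives 53P₁ = 2026, so P₁ = 2026/53.
Back-substitute into (2): P₂ = (156 + 2×2026/53) / 5 = 2464/53.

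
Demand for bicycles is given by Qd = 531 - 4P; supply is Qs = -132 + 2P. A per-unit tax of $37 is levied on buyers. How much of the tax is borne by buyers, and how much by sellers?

Buyers bear 37/3, sellers bear 74/3

Pre-tax equilibrium: P* = 110.5, Q* = 89.
Tax on buyers shifts demand to Qd = 531 − 4(P + 37) = 383 - 4P.
383 - 4P = -132 + 2P gives seller price Ps = 515/6; buyers pay Pb = 515/6 + 37 = 737/6.
New quantity: Q = 531 − 4(737/6) = 119/3.
Buyer burden = 737/6 − 110.5 = 37/3; seller burden = 110.5 − 515/6 = 74/3.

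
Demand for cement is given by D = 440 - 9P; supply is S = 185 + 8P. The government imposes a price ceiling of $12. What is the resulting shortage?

Shortage = 51

Equilibrium price would be P* = 15, so the ceiling at 12 binds.
At P = 12: D = 440 − 9(12) = 332, S = 185 + 8(12) = 281.
Shortage = 332 − 281 = 51.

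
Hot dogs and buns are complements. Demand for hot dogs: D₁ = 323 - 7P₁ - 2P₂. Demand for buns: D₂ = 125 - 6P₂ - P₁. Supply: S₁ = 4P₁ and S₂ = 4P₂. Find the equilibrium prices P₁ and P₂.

P₁ = 745/27, P₂ = 263/27

Market 1: 323 - 7P₁ - 2P₂ = 4P₁ → 11P₁ + 2P₂ = 323.
Market 2: 10P₂ + P₁ = 125.
Eliminating P₂: 10×(1) − 2×(2) gives 108P₁ = 2980, so P₁ = 745/27.
Back-substitute into (2): P₂ = (125 − 1×745/27) / 10 = 263/27.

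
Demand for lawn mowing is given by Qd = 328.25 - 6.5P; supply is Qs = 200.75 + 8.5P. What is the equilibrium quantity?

Set Qd = Qs: 328.25 - 6.5P = 200.75 + 8.5P.
127.5 = 15P, so P* = 8.5.
Q* = 328.25 − 6.5(8.5) = 273.

Q* = 273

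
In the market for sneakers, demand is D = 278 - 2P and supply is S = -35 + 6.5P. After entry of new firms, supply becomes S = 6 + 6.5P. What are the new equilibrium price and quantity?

P' = 32, Q' = 214

Original equilibrium: P* = 626/17, Q* = 3474/17.
New equilibrium: 278 - 2P = 6 + 6.5P, so 272 = 8.5P and P' = 32; Q' = 278 − 2(32) = 214.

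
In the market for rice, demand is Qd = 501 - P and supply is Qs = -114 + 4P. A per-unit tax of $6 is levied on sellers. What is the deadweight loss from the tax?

Pre-tax equilibrium: P* = 123, Q* = 378.
Tax on sellers shifts supply to Qs = -114 + 4(P − 6) = -138 + 4P.
501 - P = -138 + 4P gives buyer price Pb = 127.8; sellers receive Ps = 127.8 − 6 = 121.8.
New quantity: Q = 501 − 1(127.8) = 373.2.
DWL = ½ × 6 × (378 − 373.2) = 14.4.

Deadweight loss = 14.4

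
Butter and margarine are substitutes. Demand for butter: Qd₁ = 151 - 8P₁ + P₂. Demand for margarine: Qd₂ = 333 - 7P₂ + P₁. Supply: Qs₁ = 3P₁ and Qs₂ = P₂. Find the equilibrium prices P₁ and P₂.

Market 1: 151 - 8P₁ + P₂ = 3P₁ → 11P₁ - P₂ = 151.
Market 2: 8P₂ - P₁ = 333.
Eliminating P₂: 8×(1) + 1×(2) gives 87P₁ = 1541, so P₁ = 1541/87.
Back-substitute into (2): P₂ = (333 + 1×1541/87) / 8 = 3814/87.

P₁ = 1541/87, P₂ = 3814/87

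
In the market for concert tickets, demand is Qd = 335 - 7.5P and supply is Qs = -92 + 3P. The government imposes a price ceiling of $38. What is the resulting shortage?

Equilibrium price would be P* = 122/3, so the ceiling at 38 binds.
At P = 38: Qd = 335 − 7.5(38) = 50, Qs = -92 + 3(38) = 22.
Shortage = 50 − 22 = 28.

Shortage = 28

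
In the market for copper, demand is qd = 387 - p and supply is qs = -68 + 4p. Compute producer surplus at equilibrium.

Producer surplus = 10952

Equilibrium: 387 - p = -68 + 4p gives p* = 91, q* = 296.
Supply starts at p = 17 (where qs = 0).
PS = ½(91 − 17)(296) = 10952.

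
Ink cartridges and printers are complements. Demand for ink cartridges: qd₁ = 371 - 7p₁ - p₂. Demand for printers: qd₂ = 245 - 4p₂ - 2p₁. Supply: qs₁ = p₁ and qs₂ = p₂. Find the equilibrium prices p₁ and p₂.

p₁ = 805/19, p₂ = 609/19

Market 1: 371 - 7p₁ - p₂ = p₁ → 8p₁ + p₂ = 371.
Market 2: 5p₂ + 2p₁ = 245.
Eliminating p₂: 5×(1) − 1×(2) gives 38p₁ = 1610, so p₁ = 805/19.
Back-substitute into (2): p₂ = (245 − 2×805/19) / 5 = 609/19.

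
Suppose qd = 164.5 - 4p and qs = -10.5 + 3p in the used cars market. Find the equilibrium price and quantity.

Set qd = qs: 164.5 - 4p = -10.5 + 3p.
175 = 7p, so p* = 25.
q* = 164.5 − 4(25) = 64.5.

p* = 25, q* = 64.5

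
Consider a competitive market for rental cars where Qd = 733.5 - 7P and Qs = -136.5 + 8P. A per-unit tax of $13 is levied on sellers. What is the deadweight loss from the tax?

Deadweight loss = 4732/15

Pre-tax equilibrium: P* = 58, Q* = 327.5.
Tax on sellers shifts supply to Qs = -136.5 + 8(P − 13) = -240.5 + 8P.
733.5 - 7P = -240.5 + 8P gives buyer price Pb = 974/15; sellers receive Ps = 974/15 − 13 = 779/15.
New quantity: Q = 733.5 − 7(974/15) = 8369/30.
DWL = ½ × 13 × (327.5 − 8369/30) = 4732/15.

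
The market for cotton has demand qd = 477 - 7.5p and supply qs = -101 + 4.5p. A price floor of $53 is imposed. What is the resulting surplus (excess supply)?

Equilibrium price would be p* = 289/6, so the floor at 53 binds.
At p = 53: qd = 79.5, qs = 137.5.
Surplus = 137.5 − 79.5 = 58.

Surplus = 58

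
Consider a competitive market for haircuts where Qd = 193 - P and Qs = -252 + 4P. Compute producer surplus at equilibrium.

Equilibrium: 193 - P = -252 + 4P gives P* = 89, Q* = 104.
Supply starts at P = 63 (where Qs = 0).
PS = ½(89 − 63)(104) = 1352.

Producer surplus = 1352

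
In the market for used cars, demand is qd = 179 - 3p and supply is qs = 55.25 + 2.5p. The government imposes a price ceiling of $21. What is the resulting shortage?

Shortage = 8.25

Equilibrium price would be p* = 22.5, so the ceiling at 21 binds.
At p = 21: qd = 179 − 3(21) = 116, qs = 55.25 + 2.5(21) = 107.75.
Shortage = 116 − 107.75 = 8.25.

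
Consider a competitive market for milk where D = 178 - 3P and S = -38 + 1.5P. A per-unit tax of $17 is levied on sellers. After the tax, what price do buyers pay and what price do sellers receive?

Buyers pay 161/3, sellers receive 110/3

Pre-tax equilibrium: P* = 48, Q* = 34.
Tax on sellers shifts supply to S = -38 + 1.5(P − 17) = -63.5 + 1.5P.
178 - 3P = -63.5 + 1.5P gives buyer price Pb = 161/3; sellers receive Ps = 161/3 − 17 = 110/3.
New quantity: Q = 178 − 3(161/3) = 17.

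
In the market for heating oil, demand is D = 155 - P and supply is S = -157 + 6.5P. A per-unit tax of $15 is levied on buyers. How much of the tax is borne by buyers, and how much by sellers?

Buyers bear $13, sellers bear $2

Pre-tax equilibrium: P* = 41.6, Q* = 113.4.
Tax on buyers shifts demand to D = 155 − 1(P + 15) = 140 - P.
140 - P = -157 + 6.5P gives seller price Ps = 39.6; buyers pay Pb = 39.6 + 15 = 54.6.
New quantity: Q = 155 − 1(54.6) = 100.4.
Buyer burden = 54.6 − 41.6 = 13; seller burden = 41.6 − 39.6 = 2.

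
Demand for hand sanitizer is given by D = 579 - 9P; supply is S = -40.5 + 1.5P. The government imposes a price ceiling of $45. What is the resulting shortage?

Equilibrium price would be P* = 59, so the ceiling at 45 binds.
At P = 45: D = 579 − 9(45) = 174, S = -40.5 + 1.5(45) = 27.
Shortage = 174 − 27 = 147.

Shortage = 147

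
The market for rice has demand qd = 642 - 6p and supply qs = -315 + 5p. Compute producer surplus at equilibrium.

Equilibrium: 642 - 6p = -315 + 5p gives p* = 87, q* = 120.
Supply starts at p = 63 (where qs = 0).
PS = ½(87 − 63)(120) = 1440.

Producer surplus = 1440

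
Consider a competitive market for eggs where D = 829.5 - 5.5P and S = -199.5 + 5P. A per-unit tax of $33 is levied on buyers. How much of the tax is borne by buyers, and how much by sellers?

Buyers bear 110/7, sellers bear 121/7

Pre-tax equilibrium: P* = 98, Q* = 290.5.
Tax on buyers shifts demand to D = 829.5 − 5.5(P + 33) = 648 - 5.5P.
648 - 5.5P = -199.5 + 5P gives seller price Ps = 565/7; buyers pay Pb = 565/7 + 33 = 796/7.
New quantity: Q = 829.5 − 5.5(796/7) = 2857/14.
Buyer burden = 796/7 − 98 = 110/7; seller burden = 98 − 565/7 = 121/7.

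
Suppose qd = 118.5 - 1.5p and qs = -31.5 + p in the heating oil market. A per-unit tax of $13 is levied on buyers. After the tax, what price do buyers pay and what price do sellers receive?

Buyers pay $65.2, sellers receive $52.2

Pre-tax equilibrium: p* = 60, q* = 28.5.
Tax on buyers shifts demand to qd = 118.5 − 1.5(p + 13) = 99 - 1.5p.
99 - 1.5p = -31.5 + p gives seller price ps = 52.2; buyers pay pb = 52.2 + 13 = 65.2.
New quantity: q = 118.5 − 1.5(65.2) = 20.7.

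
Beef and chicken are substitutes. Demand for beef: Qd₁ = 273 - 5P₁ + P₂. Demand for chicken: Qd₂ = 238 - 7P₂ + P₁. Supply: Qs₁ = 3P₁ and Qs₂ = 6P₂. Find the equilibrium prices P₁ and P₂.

P₁ = 3787/103, P₂ = 2177/103

Market 1: 273 - 5P₁ + P₂ = 3P₁ → 8P₁ - P₂ = 273.
Market 2: 13P₂ - P₁ = 238.
Eliminating P₂: 13×(1) + 1×(2) gives 103P₁ = 3787, so P₁ = 3787/103.
Back-substitute into (2): P₂ = (238 + 1×3787/103) / 13 = 2177/103.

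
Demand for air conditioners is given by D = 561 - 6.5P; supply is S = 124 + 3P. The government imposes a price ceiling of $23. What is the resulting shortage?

Shortage = 218.5

Equilibrium price would be P* = 46, so the ceiling at 23 binds.
At P = 23: D = 561 − 6.5(23) = 411.5, S = 124 + 3(23) = 193.
Shortage = 411.5 − 193 = 218.5.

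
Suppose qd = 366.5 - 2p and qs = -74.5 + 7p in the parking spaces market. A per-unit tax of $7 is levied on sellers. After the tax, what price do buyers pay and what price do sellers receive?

Pre-tax equilibrium: p* = 49, q* = 268.5.
Tax on sellers shifts supply to qs = -74.5 + 7(p − 7) = -123.5 + 7p.
366.5 - 2p = -123.5 + 7p gives buyer price pb = 490/9; sellers receive ps = 490/9 − 7 = 427/9.
New quantity: q = 366.5 − 2(490/9) = 4637/18.

Buyers pay 490/9, sellers receive 427/9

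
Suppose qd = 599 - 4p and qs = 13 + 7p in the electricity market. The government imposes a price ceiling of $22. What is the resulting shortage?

Equilibrium price would be p* = 586/11, so the ceiling at 22 binds.
At p = 22: qd = 599 − 4(22) = 511, qs = 13 + 7(22) = 167.
Shortage = 511 − 167 = 344.

Shortage = 344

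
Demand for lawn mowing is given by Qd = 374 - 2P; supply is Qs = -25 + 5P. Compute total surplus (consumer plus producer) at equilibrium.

Total surplus = 23660

Equilibrium: 374 - 2P = -25 + 5P gives P* = 57, Q* = 260.
Demand choke price: P = 187; supply starts at P = 5.
CS = ½(187 − 57)(260) = 16900; PS = ½(57 − 5)(260) = 6760.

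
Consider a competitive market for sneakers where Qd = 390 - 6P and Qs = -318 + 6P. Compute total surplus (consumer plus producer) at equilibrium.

Equilibrium: 390 - 6P = -318 + 6P gives P* = 59, Q* = 36.
Demand choke price: P = 65; supply starts at P = 53.
CS = ½(65 − 59)(36) = 108; PS = ½(59 − 53)(36) = 108.

Total surplus = 216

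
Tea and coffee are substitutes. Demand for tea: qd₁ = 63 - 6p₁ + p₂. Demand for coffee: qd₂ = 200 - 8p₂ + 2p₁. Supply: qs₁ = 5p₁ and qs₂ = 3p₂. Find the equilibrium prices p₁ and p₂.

Market 1: 63 - 6p₁ + p₂ = 5p₁ → 11p₁ - p₂ = 63.
Market 2: 11p₂ - 2p₁ = 200.
Eliminating p₂: 11×(1) + 1×(2) gives 119p₁ = 893, so p₁ = 893/119.
Back-substitute into (2): p₂ = (200 + 2×893/119) / 11 = 2326/119.

p₁ = 893/119, p₂ = 2326/119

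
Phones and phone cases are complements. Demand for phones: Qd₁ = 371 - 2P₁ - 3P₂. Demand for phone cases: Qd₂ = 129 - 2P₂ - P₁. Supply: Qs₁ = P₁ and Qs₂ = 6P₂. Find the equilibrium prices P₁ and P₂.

P₁ = 2581/21, P₂ = 16/21

Market 1: 371 - 2P₁ - 3P₂ = P₁ → 3P₁ + 3P₂ = 371.
Market 2: 8P₂ + P₁ = 129.
Eliminating P₂: 8×(1) − 3×(2) gives 21P₁ = 2581, so P₁ = 2581/21.
Back-substitute into (2): P₂ = (129 − 1×2581/21) / 8 = 16/21.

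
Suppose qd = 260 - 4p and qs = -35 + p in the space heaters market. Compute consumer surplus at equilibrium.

Equilibrium: 260 - 4p = -35 + p gives p* = 59, q* = 24.
Demand choke price (qd = 0): p = 65.
CS = ½(65 − 59)(24) = 72.

Consumer surplus = 72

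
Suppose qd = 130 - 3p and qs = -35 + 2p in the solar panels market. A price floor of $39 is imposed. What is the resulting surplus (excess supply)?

Surplus = 30

Equilibrium price would be p* = 33, so the floor at 39 binds.
At p = 39: qd = 13, qs = 43.
Surplus = 43 − 13 = 30.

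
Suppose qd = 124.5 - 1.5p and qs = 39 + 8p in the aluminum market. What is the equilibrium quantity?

q* = 111

Set qd = qs: 124.5 - 1.5p = 39 + 8p.
85.5 = 9.5p, so p* = 9.
q* = 124.5 − 1.5(9) = 111.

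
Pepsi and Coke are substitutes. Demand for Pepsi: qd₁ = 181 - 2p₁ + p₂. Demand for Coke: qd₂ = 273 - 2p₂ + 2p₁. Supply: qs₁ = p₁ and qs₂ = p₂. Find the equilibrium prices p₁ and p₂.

p₁ = 816/7, p₂ = 1181/7

Market 1: 181 - 2p₁ + p₂ = p₁ → 3p₁ - p₂ = 181.
Market 2: 3p₂ - 2p₁ = 273.
Eliminating p₂: 3×(1) + 1×(2) gives 7p₁ = 816, so p₁ = 816/7.
Back-substitute into (2): p₂ = (273 + 2×816/7) / 3 = 1181/7.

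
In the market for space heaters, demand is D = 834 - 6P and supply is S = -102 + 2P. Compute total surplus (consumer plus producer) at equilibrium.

Equilibrium: 834 - 6P = -102 + 2P gives P* = 117, Q* = 132.
Demand choke price: P = 139; supply starts at P = 51.
CS = ½(139 − 117)(132) = 1452; PS = ½(117 − 51)(132) = 4356.

Total surplus = 5808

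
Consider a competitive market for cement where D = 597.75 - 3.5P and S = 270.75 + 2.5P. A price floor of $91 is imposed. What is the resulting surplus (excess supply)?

Surplus = 219

Equilibrium price would be P* = 54.5, so the floor at 91 binds.
At P = 91: D = 279.25, S = 498.25.
Surplus = 498.25 − 279.25 = 219.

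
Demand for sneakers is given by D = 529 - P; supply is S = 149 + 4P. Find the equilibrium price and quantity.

Set D = S: 529 - P = 149 + 4P.
380 = 5P, so P* = 76.
Q* = 529 − 1(76) = 453.

P* = 76, Q* = 453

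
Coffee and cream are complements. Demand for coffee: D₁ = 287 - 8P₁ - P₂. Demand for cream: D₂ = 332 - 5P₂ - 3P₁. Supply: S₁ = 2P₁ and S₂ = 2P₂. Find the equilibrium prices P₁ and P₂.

P₁ = 1677/67, P₂ = 2459/67

Market 1: 287 - 8P₁ - P₂ = 2P₁ → 10P₁ + P₂ = 287.
Market 2: 7P₂ + 3P₁ = 332.
Eliminating P₂: 7×(1) − 1×(2) gives 67P₁ = 1677, so P₁ = 1677/67.
Back-substitute into (2): P₂ = (332 − 3×1677/67) / 7 = 2459/67.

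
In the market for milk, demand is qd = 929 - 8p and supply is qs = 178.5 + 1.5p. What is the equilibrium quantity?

q* = 297

Set qd = qs: 929 - 8p = 178.5 + 1.5p.
750.5 = 9.5p, so p* = 79.
q* = 929 − 8(79) = 297.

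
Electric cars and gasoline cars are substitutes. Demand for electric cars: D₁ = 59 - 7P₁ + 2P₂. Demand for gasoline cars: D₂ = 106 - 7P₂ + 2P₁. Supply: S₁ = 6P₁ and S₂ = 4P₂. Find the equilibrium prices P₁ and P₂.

Market 1: 59 - 7P₁ + 2P₂ = 6P₁ → 13P₁ - 2P₂ = 59.
Market 2: 11P₂ - 2P₁ = 106.
Eliminating P₂: 11×(1) + 2×(2) gives 139P₁ = 861, so P₁ = 861/139.
Back-substitute into (2): P₂ = (106 + 2×861/139) / 11 = 1496/139.

P₁ = 861/139, P₂ = 1496/139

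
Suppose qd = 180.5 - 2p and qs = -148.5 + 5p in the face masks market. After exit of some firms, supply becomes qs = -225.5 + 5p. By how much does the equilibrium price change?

Original equilibrium: p* = 47, q* = 86.5.
New equilibrium: 180.5 - 2p = -225.5 + 5p, so 406 = 7p and p' = 58; q' = 180.5 − 2(58) = 64.5.
Change in price: 58 − 47 = 11.

Δp = 11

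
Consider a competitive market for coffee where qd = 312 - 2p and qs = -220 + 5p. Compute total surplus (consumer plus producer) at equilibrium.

Total surplus = 8960

Equilibrium: 312 - 2p = -220 + 5p gives p* = 76, q* = 160.
Demand choke price: p = 156; supply starts at p = 44.
CS = ½(156 − 76)(160) = 6400; PS = ½(76 − 44)(160) = 2560.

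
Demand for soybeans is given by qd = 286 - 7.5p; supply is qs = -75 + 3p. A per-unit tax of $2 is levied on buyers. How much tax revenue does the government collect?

Pre-tax equilibrium: p* = 722/21, q* = 197/7.
Tax on buyers shifts demand to qd = 286 − 7.5(p + 2) = 271 - 7.5p.
271 - 7.5p = -75 + 3p gives seller price ps = 692/21; buyers pay pb = 692/21 + 2 = 734/21.
New quantity: q = 286 − 7.5(734/21) = 167/7.
Revenue = 2 × 167/7 = 334/7.

Tax revenue = 334/7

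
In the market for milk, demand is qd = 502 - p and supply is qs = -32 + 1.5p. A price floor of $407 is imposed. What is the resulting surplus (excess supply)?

Equilibrium price would be p* = 213.6, so the floor at 407 binds.
At p = 407: qd = 95, qs = 578.5.
Surplus = 578.5 − 95 = 483.5.

Surplus = 483.5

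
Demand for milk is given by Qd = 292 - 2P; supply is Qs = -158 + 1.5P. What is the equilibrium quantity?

Q* = 244/7

Set Qd = Qs: 292 - 2P = -158 + 1.5P.
450 = 3.5P, so P* = 900/7.
Q* = 292 − 2(900/7) = 244/7.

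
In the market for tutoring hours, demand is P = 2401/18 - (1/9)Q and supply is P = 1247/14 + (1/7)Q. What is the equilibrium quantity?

Q* = 174.5

Set the two price expressions equal: 2401/18 - (1/9)Q = 1247/14 + (1/7)Q.
2792/63 = (16/63)Q, so Q* = 174.5.
P* = 2401/18 − (1/9)(174.5) = 114.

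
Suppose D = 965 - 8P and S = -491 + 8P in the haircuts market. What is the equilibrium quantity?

Q* = 237

Set D = S: 965 - 8P = -491 + 8P.
1456 = 16P, so P* = 91.
Q* = 965 − 8(91) = 237.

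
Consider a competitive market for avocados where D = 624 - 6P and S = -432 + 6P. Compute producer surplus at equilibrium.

Equilibrium: 624 - 6P = -432 + 6P gives P* = 88, Q* = 96.
Supply starts at P = 72 (where S = 0).
PS = ½(88 − 72)(96) = 768.

Producer surplus = 768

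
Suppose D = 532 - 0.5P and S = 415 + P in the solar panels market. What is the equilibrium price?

P* = 78

Set D = S: 532 - 0.5P = 415 + P.
117 = 1.5P, so P* = 78.
Q* = 532 − 0.5(78) = 493.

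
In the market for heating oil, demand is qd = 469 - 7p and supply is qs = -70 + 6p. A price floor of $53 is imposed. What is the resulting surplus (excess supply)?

Equilibrium price would be p* = 539/13, so the floor at 53 binds.
At p = 53: qd = 98, qs = 248.
Surplus = 248 − 98 = 150.

Surplus = 150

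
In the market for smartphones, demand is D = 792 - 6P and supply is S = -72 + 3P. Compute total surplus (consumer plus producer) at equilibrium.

Total surplus = 11664

Equilibrium: 792 - 6P = -72 + 3P gives P* = 96, Q* = 216.
Demand choke price: P = 132; supply starts at P = 24.
CS = ½(132 − 96)(216) = 3888; PS = ½(96 − 24)(216) = 7776.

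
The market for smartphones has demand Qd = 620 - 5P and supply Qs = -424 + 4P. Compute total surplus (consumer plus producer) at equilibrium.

Total surplus = 360

Equilibrium: 620 - 5P = -424 + 4P gives P* = 116, Q* = 40.
Demand choke price: P = 124; supply starts at P = 106.
CS = ½(124 − 116)(40) = 160; PS = ½(116 − 106)(40) = 200.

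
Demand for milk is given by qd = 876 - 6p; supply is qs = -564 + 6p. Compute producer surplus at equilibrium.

Producer surplus = 2028

Equilibrium: 876 - 6p = -564 + 6p gives p* = 120, q* = 156.
Supply starts at p = 94 (where qs = 0).
PS = ½(120 − 94)(156) = 2028.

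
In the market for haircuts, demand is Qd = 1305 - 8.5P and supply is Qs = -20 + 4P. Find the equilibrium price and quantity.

P* = 106, Q* = 404

Set Qd = Qs: 1305 - 8.5P = -20 + 4P.
1325 = 12.5P, so P* = 106.
Q* = 1305 − 8.5(106) = 404.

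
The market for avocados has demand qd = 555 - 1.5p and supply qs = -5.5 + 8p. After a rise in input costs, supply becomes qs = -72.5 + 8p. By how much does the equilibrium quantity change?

Δq = -201/19

Original equilibrium: p* = 59, q* = 466.5.
New equilibrium: 555 - 1.5p = -72.5 + 8p, so 627.5 = 9.5p and p' = 1255/19; q' = 555 − 1.5(1255/19) = 17325/38.
Change in quantity: 17325/38 − 466.5 = -201/19.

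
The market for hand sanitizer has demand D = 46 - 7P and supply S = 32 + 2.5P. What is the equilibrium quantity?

Set D = S: 46 - 7P = 32 + 2.5P.
14 = 9.5P, so P* = 28/19.
Q* = 46 − 7(28/19) = 678/19.

Q* = 678/19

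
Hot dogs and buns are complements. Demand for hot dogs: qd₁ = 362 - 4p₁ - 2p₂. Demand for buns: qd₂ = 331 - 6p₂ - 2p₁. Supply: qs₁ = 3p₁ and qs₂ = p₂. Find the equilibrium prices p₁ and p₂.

Market 1: 362 - 4p₁ - 2p₂ = 3p₁ → 7p₁ + 2p₂ = 362.
Market 2: 7p₂ + 2p₁ = 331.
Eliminating p₂: 7×(1) − 2×(2) gives 45p₁ = 1872, so p₁ = 41.6.
Back-substitute into (2): p₂ = (331 − 2×41.6) / 7 = 35.4.

p₁ = 41.6, p₂ = 35.4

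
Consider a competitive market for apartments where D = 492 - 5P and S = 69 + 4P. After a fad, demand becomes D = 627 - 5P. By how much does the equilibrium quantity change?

Original equilibrium: P* = 47, Q* = 257.
New equilibrium: 627 - 5P = 69 + 4P, so 558 = 9P and P' = 62; Q' = 627 − 5(62) = 317.
Change in quantity: 317 − 257 = 60.

ΔQ = 60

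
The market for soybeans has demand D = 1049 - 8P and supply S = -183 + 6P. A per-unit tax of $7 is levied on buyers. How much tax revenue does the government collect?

Tax revenue = 2247

Pre-tax equilibrium: P* = 88, Q* = 345.
Tax on buyers shifts demand to D = 1049 − 8(P + 7) = 993 - 8P.
993 - 8P = -183 + 6P gives seller price Ps = 84; buyers pay Pb = 84 + 7 = 91.
New quantity: Q = 1049 − 8(91) = 321.
Revenue = 7 × 321 = 2247.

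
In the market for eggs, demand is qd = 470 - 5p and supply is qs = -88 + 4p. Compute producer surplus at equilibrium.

Producer surplus = 3200

Equilibrium: 470 - 5p = -88 + 4p gives p* = 62, q* = 160.
Supply starts at p = 22 (where qs = 0).
PS = ½(62 − 22)(160) = 3200.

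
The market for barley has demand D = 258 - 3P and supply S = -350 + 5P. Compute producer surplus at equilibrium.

Equilibrium: 258 - 3P = -350 + 5P gives P* = 76, Q* = 30.
Supply starts at P = 70 (where S = 0).
PS = ½(76 − 70)(30) = 90.

Producer surplus = 90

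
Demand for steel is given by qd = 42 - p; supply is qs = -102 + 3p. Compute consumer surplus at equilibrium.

Consumer surplus = 18

Equilibrium: 42 - p = -102 + 3p gives p* = 36, q* = 6.
Demand choke price (qd = 0): p = 42.
CS = ½(42 − 36)(6) = 18.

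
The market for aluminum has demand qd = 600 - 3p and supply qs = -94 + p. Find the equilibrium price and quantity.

Set qd = qs: 600 - 3p = -94 + p.
694 = 4p, so p* = 173.5.
q* = 600 − 3(173.5) = 79.5.

p* = 173.5, q* = 79.5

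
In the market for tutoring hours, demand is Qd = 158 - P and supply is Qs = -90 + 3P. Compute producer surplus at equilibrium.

Producer surplus = 1536

Equilibrium: 158 - P = -90 + 3P gives P* = 62, Q* = 96.
Supply starts at P = 30 (where Qs = 0).
PS = ½(62 − 30)(96) = 1536.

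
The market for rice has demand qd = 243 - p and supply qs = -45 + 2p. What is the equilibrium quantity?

Set qd = qs: 243 - p = -45 + 2p.
288 = 3p, so p* = 96.
q* = 243 − 1(96) = 147.

q* = 147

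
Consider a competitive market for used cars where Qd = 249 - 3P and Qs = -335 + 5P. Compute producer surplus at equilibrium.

Equilibrium: 249 - 3P = -335 + 5P gives P* = 73, Q* = 30.
Supply starts at P = 67 (where Qs = 0).
PS = ½(73 − 67)(30) = 90.

Producer surplus = 90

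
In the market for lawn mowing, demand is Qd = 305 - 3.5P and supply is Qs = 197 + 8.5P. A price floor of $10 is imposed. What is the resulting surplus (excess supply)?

Surplus = 12

Equilibrium price would be P* = 9, so the floor at 10 binds.
At P = 10: Qd = 270, Qs = 282.
Surplus = 282 − 270 = 12.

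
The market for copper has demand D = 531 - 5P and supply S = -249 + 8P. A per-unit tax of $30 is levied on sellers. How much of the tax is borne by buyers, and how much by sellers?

Buyers bear 240/13, sellers bear 150/13

Pre-tax equilibrium: P* = 60, Q* = 231.
Tax on sellers shifts supply to S = -249 + 8(P − 30) = -489 + 8P.
531 - 5P = -489 + 8P gives buyer price Pb = 1020/13; sellers receive Ps = 1020/13 − 30 = 630/13.
New quantity: Q = 531 − 5(1020/13) = 1803/13.
Buyer burden = 1020/13 − 60 = 240/13; seller burden = 60 − 630/13 = 150/13.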